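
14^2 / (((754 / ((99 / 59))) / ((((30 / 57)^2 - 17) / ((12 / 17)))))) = -165951093 / 16059446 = -10.33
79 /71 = 1.11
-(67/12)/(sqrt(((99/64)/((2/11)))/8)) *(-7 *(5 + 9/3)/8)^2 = -265.29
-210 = -210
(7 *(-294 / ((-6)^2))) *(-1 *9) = 1029 / 2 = 514.50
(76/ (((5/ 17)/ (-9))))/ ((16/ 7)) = -20349/ 20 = -1017.45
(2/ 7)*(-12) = -24/ 7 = -3.43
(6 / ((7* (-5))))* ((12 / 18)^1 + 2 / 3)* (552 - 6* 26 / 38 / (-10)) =-59976 / 475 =-126.27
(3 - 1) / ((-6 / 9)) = -3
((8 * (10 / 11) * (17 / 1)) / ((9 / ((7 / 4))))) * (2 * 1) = 4760 / 99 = 48.08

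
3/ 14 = 0.21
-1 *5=-5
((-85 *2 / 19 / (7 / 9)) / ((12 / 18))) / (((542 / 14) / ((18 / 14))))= -20655 / 36043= -0.57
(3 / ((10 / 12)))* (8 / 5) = 144 / 25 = 5.76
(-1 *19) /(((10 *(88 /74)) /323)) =-227069 /440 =-516.07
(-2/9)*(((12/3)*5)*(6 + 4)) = -400/9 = -44.44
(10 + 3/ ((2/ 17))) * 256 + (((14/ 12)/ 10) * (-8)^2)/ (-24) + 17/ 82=33534337/ 3690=9087.90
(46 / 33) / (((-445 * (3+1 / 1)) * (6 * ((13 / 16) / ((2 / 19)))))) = -184 / 10881585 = -0.00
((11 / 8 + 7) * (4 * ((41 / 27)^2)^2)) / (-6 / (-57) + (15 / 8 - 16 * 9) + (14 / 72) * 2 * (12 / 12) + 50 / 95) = -14388775012 / 11398287519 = -1.26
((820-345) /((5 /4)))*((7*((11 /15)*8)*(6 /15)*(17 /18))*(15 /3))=795872 /27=29476.74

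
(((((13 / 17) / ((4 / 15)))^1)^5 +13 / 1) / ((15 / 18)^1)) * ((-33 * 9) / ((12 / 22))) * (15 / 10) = -2948648082696459 / 14539335680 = -202804.87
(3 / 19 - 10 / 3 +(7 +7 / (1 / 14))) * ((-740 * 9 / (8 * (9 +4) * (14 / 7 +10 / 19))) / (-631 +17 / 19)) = 5100265 / 1245088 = 4.10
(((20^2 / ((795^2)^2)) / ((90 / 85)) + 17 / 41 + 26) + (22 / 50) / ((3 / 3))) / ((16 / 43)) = 136167217665757 / 1886708692872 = 72.17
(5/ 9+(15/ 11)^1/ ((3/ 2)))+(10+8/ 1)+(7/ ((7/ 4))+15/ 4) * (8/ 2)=4996/ 99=50.46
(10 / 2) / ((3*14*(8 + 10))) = 5 / 756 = 0.01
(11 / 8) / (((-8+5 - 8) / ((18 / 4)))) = -9 / 16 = -0.56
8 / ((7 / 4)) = 32 / 7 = 4.57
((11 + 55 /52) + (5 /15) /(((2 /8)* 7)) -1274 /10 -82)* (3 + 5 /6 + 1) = -952.90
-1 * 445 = -445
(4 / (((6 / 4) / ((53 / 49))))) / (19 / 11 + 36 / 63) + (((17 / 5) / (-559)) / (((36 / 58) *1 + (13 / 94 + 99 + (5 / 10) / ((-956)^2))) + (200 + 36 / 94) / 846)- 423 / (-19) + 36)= 176864756666430323295911 / 2971624311453247242975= 59.52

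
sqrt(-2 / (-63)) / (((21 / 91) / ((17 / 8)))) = 1.64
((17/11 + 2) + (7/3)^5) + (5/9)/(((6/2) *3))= 194519/2673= 72.77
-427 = -427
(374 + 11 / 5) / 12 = 627 / 20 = 31.35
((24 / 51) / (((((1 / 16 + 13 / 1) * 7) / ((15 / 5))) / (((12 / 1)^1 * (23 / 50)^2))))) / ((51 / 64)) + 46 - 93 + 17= -7914630546 / 264254375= -29.95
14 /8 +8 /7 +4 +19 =25.89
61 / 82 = 0.74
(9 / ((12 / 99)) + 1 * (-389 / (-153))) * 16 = 187988 / 153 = 1228.68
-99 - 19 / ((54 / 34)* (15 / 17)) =-112.56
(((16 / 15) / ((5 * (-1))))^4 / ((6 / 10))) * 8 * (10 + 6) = 0.44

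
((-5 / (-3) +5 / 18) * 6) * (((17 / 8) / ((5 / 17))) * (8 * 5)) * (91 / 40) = 184093 / 24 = 7670.54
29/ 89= 0.33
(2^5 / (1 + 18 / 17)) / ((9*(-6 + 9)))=544 / 945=0.58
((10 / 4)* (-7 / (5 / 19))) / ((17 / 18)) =-1197 / 17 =-70.41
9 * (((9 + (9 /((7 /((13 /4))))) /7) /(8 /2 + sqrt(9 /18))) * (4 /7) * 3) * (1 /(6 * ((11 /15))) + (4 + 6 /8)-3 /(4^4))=64559511 /340256-64559511 * sqrt(2) /2722048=156.20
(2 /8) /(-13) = -1 /52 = -0.02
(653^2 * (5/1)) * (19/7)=40508855/7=5786979.29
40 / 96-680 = -8155 / 12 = -679.58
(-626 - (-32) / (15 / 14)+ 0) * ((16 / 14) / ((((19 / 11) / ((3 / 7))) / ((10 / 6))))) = -786896 / 2793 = -281.74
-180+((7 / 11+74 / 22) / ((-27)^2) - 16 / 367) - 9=-50575823 / 267543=-189.04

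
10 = 10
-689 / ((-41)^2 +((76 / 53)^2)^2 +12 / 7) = -38055789863 / 93175510931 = -0.41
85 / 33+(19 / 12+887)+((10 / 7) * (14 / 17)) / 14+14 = 4739853 / 5236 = 905.24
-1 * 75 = -75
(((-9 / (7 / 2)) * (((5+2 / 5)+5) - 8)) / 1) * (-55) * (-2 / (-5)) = 135.77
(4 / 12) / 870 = 1 / 2610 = 0.00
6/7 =0.86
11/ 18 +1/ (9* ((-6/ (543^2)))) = -49136/ 9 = -5459.56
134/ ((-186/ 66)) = -1474/ 31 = -47.55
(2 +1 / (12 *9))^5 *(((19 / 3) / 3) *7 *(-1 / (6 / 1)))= -63995628733981 / 793437161472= -80.66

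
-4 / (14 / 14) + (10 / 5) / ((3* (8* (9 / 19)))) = -413 / 108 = -3.82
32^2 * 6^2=36864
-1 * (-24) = 24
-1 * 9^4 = -6561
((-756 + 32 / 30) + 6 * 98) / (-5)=33.39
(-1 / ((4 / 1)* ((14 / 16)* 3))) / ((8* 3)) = -1 / 252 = -0.00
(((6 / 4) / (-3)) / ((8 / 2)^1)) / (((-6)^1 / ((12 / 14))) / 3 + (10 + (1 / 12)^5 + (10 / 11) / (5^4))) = -42768000 / 2623603039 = -0.02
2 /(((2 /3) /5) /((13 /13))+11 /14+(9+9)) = 420 /3973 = 0.11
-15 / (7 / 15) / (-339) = 75 / 791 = 0.09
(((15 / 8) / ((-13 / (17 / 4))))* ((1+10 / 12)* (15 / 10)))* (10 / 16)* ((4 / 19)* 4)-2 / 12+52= 50.95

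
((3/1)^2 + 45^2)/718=1017/359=2.83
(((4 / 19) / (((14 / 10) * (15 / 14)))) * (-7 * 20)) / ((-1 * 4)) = 280 / 57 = 4.91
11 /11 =1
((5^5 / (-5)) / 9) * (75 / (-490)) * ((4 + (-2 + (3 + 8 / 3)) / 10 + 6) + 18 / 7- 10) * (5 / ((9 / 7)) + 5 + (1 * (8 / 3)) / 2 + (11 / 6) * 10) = 99105625 / 111132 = 891.78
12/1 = 12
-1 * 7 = -7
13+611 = 624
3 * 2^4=48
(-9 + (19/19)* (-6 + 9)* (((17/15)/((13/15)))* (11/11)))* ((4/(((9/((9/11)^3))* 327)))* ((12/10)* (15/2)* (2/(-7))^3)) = 46656/58809751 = 0.00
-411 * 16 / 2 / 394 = -1644 / 197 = -8.35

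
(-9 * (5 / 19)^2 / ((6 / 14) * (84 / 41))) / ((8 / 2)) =-1025 / 5776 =-0.18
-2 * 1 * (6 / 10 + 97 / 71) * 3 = -4188 / 355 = -11.80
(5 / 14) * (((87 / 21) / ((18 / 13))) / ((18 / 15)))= 9425 / 10584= 0.89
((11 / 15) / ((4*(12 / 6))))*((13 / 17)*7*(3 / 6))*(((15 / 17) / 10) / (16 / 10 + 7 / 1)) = 1001 / 397664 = 0.00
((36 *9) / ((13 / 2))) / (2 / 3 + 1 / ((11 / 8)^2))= 117612 / 2821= 41.69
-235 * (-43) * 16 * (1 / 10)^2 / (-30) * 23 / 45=-92966 / 3375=-27.55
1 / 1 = 1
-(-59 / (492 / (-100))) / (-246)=1475 / 30258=0.05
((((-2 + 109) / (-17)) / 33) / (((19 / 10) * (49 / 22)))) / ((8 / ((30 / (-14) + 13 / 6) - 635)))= 3.58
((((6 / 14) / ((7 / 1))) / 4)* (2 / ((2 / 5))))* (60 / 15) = 15 / 49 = 0.31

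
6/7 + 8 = 62/7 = 8.86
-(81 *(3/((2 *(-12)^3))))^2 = -81/16384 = -0.00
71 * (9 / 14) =639 / 14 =45.64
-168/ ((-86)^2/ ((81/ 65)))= -3402/ 120185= -0.03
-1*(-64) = 64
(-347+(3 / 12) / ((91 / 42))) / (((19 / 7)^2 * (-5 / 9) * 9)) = 441931 / 46930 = 9.42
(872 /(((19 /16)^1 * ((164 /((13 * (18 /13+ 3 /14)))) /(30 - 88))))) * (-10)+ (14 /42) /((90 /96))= 13245941648 /245385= 53980.24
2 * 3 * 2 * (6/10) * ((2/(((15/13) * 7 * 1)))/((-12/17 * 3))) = -442/525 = -0.84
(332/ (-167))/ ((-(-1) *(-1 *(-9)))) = -332/ 1503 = -0.22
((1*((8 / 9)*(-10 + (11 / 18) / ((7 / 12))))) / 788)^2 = 141376 / 1386296289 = 0.00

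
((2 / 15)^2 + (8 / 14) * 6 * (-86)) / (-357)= 27316 / 33075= 0.83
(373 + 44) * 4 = 1668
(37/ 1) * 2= 74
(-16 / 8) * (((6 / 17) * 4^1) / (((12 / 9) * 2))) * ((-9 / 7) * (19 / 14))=1539 / 833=1.85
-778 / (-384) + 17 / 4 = 6.28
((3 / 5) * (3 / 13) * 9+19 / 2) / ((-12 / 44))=-15367 / 390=-39.40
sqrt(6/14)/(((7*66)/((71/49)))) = 71*sqrt(21)/158466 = 0.00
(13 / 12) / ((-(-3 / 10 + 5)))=-65 / 282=-0.23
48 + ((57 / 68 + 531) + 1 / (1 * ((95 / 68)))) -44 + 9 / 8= 6946813 / 12920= 537.68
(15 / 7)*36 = 540 / 7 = 77.14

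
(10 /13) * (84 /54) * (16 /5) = 448 /117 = 3.83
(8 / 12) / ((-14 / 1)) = -1 / 21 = -0.05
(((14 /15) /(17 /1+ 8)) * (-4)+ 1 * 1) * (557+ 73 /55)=296844 /625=474.95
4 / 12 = 1 / 3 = 0.33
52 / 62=26 / 31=0.84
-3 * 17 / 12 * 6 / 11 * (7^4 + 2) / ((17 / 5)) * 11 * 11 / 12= -132165 / 8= -16520.62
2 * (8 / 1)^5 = 65536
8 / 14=4 / 7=0.57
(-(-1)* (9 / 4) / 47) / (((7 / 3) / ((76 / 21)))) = 171 / 2303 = 0.07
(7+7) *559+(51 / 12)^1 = 31321 / 4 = 7830.25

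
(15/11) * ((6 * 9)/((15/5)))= 270/11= 24.55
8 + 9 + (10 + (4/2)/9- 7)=20.22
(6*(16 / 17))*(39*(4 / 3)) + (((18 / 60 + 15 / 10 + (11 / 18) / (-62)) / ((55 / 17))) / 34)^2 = 293.65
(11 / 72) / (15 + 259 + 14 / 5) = 55 / 99648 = 0.00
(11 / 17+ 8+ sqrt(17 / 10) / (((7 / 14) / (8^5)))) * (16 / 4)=341828.55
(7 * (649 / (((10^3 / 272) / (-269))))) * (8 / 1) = -332402224 / 125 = -2659217.79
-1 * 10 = -10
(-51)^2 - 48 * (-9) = 3033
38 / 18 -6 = -35 / 9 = -3.89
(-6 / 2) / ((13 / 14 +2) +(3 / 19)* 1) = -798 / 821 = -0.97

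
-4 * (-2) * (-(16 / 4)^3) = -512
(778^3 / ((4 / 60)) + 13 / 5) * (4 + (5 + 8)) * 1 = 600411464021 / 5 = 120082292804.20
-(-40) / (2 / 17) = 340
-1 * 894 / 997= -894 / 997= -0.90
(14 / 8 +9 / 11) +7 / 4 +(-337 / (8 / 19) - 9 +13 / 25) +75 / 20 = -1761731 / 2200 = -800.79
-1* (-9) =9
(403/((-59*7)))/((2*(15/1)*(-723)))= 403/8957970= 0.00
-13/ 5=-2.60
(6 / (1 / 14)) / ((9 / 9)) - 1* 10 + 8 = 82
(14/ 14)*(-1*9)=-9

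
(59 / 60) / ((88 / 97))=5723 / 5280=1.08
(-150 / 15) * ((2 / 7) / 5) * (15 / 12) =-5 / 7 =-0.71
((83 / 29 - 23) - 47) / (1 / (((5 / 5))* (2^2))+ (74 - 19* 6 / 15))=-38940 / 38657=-1.01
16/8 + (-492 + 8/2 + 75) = -411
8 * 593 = 4744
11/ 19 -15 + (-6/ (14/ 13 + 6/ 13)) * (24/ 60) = -7591/ 475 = -15.98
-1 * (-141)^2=-19881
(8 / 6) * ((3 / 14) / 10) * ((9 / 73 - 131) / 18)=-4777 / 22995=-0.21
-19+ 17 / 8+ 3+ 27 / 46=-2445 / 184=-13.29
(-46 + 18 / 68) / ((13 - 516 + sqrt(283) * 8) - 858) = 0.04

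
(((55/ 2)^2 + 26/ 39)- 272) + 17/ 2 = 5921/ 12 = 493.42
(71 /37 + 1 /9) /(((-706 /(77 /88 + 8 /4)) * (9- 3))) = -3887 /2821176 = -0.00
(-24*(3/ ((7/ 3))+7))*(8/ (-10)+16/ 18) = -1856/ 105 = -17.68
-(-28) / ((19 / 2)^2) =112 / 361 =0.31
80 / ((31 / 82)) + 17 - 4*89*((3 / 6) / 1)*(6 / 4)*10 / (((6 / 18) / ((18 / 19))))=-4334927 / 589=-7359.81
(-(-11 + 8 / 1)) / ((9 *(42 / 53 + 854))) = 53 / 135912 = 0.00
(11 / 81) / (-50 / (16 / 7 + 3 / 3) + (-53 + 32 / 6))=-0.00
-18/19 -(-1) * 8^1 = 134/19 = 7.05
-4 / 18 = -2 / 9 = -0.22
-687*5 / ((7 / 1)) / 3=-1145 / 7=-163.57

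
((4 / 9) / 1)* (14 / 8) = 7 / 9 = 0.78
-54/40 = -27/20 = -1.35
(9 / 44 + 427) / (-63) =-18797 / 2772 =-6.78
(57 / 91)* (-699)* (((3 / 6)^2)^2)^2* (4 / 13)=-39843 / 75712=-0.53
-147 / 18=-49 / 6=-8.17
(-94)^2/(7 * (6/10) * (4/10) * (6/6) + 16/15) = 331350/103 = 3216.99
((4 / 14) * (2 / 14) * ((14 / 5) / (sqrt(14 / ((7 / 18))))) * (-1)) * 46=-92 / 105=-0.88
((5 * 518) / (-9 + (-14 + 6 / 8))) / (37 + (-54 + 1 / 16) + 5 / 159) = 26355840 / 3827801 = 6.89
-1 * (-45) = 45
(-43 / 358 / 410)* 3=-129 / 146780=-0.00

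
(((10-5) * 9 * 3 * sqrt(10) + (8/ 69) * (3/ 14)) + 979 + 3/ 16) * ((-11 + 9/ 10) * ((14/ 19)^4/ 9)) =-29128423331/ 89921490-5820024 * sqrt(10)/ 130321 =-465.16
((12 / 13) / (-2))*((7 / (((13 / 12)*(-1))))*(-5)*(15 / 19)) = -37800 / 3211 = -11.77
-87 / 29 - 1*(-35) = 32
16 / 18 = 8 / 9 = 0.89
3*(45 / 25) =27 / 5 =5.40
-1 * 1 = -1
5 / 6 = 0.83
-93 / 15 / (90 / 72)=-124 / 25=-4.96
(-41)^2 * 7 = 11767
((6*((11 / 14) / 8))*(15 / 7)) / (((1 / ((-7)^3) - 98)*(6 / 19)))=-1463 / 35856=-0.04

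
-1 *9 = -9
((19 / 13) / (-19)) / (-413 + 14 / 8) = 4 / 21385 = 0.00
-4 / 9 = -0.44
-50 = -50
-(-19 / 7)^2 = -361 / 49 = -7.37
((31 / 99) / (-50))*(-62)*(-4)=-3844 / 2475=-1.55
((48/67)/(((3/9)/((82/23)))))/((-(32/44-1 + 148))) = -129888/2504125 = -0.05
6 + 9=15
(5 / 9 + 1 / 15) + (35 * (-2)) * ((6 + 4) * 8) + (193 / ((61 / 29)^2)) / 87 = -937503857 / 167445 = -5598.88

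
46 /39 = 1.18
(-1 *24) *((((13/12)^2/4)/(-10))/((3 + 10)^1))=13/240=0.05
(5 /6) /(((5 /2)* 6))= 1 /18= 0.06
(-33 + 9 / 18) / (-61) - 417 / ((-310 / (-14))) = -346043 / 18910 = -18.30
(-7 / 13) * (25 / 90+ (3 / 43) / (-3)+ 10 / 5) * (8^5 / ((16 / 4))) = -50032640 / 5031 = -9944.87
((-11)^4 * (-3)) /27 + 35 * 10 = -11491 /9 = -1276.78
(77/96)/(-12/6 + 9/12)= -77/120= -0.64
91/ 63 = 13/ 9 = 1.44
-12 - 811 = -823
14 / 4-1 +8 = 21 / 2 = 10.50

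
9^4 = 6561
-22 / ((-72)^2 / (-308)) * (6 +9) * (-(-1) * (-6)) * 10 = -21175 / 18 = -1176.39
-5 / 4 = -1.25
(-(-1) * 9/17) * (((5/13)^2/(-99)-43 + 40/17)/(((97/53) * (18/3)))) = -1.96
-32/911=-0.04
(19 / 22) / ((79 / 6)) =57 / 869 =0.07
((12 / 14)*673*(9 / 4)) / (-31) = -18171 / 434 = -41.87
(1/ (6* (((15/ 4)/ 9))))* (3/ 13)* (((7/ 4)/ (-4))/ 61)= -21/ 31720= -0.00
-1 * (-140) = 140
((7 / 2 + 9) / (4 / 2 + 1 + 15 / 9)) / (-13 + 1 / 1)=-25 / 112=-0.22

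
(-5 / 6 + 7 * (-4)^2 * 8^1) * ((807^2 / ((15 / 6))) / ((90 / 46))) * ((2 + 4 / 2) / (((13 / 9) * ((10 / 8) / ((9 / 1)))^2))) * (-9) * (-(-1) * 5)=-1251169950734784 / 1625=-769950738913.71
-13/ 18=-0.72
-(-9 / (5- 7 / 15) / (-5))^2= -729 / 4624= -0.16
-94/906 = -47/453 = -0.10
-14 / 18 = -7 / 9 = -0.78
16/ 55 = 0.29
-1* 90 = -90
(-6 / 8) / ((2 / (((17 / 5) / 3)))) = -17 / 40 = -0.42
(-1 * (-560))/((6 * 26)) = 140/39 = 3.59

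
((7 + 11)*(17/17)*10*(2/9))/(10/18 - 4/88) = 7920/101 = 78.42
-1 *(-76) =76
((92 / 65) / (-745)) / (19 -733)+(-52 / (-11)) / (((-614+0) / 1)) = -0.01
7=7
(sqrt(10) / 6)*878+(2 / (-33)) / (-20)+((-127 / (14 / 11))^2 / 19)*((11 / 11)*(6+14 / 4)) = 439*sqrt(10) / 3+322015681 / 64680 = 5441.34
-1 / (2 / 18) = -9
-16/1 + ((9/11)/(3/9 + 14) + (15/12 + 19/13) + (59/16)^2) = 576573/1574144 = 0.37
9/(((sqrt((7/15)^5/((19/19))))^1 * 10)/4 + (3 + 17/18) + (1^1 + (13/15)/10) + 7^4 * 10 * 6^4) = 170132006307600/588221298994040381053 - 198450 * sqrt(105)/588221298994040381053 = 0.00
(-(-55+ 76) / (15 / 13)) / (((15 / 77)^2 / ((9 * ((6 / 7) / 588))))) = -1573 / 250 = -6.29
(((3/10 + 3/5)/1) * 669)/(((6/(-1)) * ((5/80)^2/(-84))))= 10789632/5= 2157926.40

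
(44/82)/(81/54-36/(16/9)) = -0.03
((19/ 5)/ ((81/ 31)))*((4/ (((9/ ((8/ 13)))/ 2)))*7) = 263872/ 47385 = 5.57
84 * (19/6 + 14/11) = 372.91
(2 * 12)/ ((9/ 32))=256/ 3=85.33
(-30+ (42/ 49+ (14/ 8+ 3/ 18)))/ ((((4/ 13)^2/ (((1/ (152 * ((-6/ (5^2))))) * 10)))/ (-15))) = -241564375/ 204288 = -1182.47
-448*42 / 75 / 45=-6272 / 1125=-5.58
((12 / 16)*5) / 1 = 3.75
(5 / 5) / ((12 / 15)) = 5 / 4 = 1.25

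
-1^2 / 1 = -1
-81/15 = -27/5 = -5.40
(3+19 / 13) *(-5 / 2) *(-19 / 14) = 2755 / 182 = 15.14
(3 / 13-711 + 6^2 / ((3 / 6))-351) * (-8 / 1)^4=-52703232 / 13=-4054094.77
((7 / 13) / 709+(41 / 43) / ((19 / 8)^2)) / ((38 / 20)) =242940690 / 2718434329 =0.09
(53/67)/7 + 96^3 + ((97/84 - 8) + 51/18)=4979272265/5628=884732.10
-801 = -801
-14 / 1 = -14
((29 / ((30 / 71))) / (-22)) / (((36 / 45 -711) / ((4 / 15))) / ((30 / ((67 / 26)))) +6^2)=3692 / 228129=0.02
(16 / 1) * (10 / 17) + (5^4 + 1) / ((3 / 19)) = 202678 / 51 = 3974.08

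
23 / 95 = 0.24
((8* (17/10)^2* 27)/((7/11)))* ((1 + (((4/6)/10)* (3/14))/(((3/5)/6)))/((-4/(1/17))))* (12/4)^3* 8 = -4362336/1225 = -3561.09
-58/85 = -0.68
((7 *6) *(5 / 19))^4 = 1944810000 / 130321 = 14923.23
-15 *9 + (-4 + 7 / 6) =-827 / 6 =-137.83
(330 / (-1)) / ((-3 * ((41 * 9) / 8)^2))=7040 / 136161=0.05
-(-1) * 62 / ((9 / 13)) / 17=806 / 153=5.27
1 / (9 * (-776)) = -1 / 6984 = -0.00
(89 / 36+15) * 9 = 629 / 4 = 157.25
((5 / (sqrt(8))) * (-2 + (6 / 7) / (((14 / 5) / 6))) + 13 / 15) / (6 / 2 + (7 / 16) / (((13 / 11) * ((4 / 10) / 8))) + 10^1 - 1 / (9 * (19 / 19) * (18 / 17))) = 18252 / 427495 - 42120 * sqrt(2) / 4189451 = 0.03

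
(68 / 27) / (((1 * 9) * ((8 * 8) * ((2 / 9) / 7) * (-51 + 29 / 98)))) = -5831 / 2146608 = -0.00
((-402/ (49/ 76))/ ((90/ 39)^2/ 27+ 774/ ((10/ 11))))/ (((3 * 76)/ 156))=-0.50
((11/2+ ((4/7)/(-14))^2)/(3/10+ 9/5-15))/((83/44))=-5812180/25707507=-0.23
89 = 89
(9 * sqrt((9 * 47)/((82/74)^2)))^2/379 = 46906047/637099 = 73.62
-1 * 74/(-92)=37/46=0.80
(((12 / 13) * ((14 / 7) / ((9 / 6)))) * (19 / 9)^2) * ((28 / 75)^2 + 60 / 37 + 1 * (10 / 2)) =37.09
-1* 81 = -81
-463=-463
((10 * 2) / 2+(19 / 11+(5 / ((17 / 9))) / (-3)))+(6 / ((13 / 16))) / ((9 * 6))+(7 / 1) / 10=11.68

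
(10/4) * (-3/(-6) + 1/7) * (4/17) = 0.38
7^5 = 16807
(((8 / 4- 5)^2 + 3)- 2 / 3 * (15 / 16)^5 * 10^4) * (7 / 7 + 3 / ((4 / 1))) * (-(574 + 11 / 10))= 6352953506613 / 1310720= 4846918.87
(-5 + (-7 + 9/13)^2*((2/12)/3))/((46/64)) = -3.88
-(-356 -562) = 918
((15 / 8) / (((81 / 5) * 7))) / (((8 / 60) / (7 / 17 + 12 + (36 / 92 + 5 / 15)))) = 1926125 / 1182384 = 1.63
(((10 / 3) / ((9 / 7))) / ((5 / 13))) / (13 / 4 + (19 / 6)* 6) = 728 / 2403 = 0.30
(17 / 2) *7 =119 / 2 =59.50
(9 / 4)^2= 5.06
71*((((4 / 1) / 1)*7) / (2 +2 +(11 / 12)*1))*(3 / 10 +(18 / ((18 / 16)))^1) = 1944264 / 295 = 6590.73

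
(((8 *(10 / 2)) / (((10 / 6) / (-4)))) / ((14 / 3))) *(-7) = 144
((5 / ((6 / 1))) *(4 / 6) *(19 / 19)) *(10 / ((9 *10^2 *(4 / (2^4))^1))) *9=2 / 9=0.22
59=59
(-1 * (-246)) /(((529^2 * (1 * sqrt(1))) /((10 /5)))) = 492 /279841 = 0.00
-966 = -966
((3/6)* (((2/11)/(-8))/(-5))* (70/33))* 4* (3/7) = 1/121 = 0.01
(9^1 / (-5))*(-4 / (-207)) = -4 / 115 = -0.03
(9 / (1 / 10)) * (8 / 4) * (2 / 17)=360 / 17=21.18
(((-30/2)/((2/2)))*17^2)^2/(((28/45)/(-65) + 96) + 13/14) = 769541613750/3968833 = 193896.19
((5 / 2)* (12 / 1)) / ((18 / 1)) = 5 / 3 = 1.67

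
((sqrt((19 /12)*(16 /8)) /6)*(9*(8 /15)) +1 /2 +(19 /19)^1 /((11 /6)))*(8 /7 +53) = 8717 /154 +758*sqrt(114) /105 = 133.68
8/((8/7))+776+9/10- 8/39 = 305641/390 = 783.69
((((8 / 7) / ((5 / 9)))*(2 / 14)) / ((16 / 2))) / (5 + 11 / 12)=108 / 17395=0.01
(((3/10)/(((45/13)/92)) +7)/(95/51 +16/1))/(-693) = -19091/15783075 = -0.00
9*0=0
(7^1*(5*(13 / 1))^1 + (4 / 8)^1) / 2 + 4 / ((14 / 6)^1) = 6425 / 28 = 229.46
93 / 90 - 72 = -2129 / 30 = -70.97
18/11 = 1.64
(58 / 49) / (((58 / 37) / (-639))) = -482.51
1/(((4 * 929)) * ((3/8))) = 2/2787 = 0.00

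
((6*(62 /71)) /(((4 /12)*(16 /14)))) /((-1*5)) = -1953 /710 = -2.75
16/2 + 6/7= 62/7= 8.86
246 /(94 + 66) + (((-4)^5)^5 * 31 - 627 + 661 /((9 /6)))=-8376695306909166911 /240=-34902897112121528.80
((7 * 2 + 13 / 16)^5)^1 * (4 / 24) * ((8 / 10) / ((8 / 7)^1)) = 1744690978233 / 20971520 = 83193.35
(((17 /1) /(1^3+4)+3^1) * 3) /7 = 96 /35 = 2.74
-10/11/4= -5/22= -0.23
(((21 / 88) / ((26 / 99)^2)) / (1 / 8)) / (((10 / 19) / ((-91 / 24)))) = -829521 / 4160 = -199.40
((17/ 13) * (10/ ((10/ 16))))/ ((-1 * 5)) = -272/ 65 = -4.18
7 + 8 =15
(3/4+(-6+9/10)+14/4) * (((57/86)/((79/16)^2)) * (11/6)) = -56848/1341815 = -0.04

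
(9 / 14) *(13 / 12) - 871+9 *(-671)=-386921 / 56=-6909.30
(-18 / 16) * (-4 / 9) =1 / 2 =0.50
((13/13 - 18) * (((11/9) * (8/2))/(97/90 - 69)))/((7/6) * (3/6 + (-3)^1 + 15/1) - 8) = 89760/482927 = 0.19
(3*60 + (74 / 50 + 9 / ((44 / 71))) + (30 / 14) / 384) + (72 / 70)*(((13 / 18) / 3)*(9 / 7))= 338624249 / 1724800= 196.33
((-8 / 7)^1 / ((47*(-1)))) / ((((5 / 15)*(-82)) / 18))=-216 / 13489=-0.02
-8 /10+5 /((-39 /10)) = -406 /195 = -2.08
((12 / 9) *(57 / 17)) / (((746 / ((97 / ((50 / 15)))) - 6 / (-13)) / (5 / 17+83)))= 203555664 / 14265907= 14.27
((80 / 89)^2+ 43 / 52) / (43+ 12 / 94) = 0.04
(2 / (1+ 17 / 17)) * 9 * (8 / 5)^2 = 576 / 25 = 23.04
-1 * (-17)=17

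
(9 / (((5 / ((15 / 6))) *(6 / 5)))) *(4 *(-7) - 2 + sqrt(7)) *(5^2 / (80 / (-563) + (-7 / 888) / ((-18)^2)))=455573970000 / 23020901 - 15185799000 *sqrt(7) / 23020901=18044.30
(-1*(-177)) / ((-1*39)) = -59 / 13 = -4.54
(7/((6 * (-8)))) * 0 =0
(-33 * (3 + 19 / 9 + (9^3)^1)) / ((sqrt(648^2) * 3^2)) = -4.15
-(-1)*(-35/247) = -35/247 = -0.14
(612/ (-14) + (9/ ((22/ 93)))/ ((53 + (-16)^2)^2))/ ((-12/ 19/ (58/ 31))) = 13117314829/ 101294732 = 129.50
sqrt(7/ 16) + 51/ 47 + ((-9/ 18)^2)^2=sqrt(7)/ 4 + 863/ 752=1.81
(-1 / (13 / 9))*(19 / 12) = -57 / 52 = -1.10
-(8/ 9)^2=-64/ 81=-0.79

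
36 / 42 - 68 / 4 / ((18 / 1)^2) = 1825 / 2268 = 0.80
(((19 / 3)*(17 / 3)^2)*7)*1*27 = 38437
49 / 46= 1.07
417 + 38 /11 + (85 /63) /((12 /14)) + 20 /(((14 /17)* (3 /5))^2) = 14667815 /29106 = 503.94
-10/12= -5/6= -0.83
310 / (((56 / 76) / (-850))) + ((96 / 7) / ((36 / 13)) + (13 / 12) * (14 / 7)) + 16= -15018529 / 42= -357584.02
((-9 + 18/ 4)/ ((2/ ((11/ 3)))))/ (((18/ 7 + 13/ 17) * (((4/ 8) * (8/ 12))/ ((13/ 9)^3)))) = -2875873/ 128628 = -22.36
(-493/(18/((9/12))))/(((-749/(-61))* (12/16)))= -30073/13482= -2.23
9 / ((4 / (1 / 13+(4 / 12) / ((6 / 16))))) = 113 / 52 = 2.17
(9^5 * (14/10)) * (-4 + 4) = 0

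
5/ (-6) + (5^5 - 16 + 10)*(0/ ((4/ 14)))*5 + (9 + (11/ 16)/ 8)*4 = 35.51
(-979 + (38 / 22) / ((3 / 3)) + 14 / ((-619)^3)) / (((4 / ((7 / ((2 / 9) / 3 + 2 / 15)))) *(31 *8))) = -33.25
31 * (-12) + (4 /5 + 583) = 1059 /5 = 211.80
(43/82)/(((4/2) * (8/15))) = 645/1312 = 0.49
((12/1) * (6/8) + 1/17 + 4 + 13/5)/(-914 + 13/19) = -25289/1475005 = -0.02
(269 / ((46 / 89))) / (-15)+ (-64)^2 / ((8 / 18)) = 6335099 / 690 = 9181.30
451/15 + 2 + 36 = 1021/15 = 68.07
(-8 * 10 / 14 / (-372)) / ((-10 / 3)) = -0.00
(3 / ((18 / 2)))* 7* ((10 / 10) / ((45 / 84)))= 196 / 45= 4.36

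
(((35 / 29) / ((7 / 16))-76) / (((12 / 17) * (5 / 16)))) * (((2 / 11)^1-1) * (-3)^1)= -1299888 / 1595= -814.98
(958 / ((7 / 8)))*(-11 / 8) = -10538 / 7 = -1505.43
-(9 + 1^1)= -10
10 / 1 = 10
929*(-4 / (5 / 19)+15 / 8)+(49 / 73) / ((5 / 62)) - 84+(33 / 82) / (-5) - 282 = -1524835593 / 119720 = -12736.68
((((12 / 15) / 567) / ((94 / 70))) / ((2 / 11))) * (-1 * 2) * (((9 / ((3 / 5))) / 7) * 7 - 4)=-484 / 3807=-0.13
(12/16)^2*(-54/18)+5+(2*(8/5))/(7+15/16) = 37751/10160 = 3.72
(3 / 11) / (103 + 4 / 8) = 2 / 759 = 0.00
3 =3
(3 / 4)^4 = 81 / 256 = 0.32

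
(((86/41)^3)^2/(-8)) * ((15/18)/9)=-126427260980/128252814507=-0.99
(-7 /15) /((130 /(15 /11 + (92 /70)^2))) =-41651 /3753750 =-0.01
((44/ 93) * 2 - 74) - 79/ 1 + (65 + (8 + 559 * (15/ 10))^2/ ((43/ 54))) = 7196454983/ 7998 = 899781.82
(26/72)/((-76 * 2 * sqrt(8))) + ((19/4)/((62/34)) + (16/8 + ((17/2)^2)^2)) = 2591435/496- 13 * sqrt(2)/21888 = 5224.67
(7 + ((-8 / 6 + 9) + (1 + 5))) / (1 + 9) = 31 / 15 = 2.07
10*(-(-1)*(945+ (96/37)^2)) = 13029210/1369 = 9517.32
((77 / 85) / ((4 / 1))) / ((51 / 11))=847 / 17340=0.05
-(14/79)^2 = -196/6241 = -0.03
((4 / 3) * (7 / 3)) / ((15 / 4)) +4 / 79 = 9388 / 10665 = 0.88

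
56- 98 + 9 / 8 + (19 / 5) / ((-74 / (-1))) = -60419 / 1480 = -40.82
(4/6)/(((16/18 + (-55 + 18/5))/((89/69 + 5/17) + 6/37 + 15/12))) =-2600705/65766982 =-0.04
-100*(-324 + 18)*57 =1744200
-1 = -1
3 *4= 12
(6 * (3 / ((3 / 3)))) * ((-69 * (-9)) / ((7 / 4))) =44712 / 7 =6387.43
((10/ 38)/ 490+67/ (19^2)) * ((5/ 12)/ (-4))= -10975/ 566048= -0.02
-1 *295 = -295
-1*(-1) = 1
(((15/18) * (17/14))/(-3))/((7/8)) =-170/441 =-0.39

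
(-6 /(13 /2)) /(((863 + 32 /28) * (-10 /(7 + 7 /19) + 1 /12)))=7056 /8414159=0.00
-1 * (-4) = 4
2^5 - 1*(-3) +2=37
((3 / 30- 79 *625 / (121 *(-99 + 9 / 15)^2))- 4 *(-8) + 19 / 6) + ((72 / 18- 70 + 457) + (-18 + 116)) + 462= 986.22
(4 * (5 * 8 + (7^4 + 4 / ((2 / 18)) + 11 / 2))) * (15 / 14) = 74475 / 7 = 10639.29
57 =57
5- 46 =-41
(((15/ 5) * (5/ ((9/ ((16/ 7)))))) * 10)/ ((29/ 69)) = 18400/ 203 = 90.64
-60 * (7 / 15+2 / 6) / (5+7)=-4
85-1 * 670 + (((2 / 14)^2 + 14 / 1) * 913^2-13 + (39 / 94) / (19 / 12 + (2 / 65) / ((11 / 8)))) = 370790497365109 / 31728431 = 11686379.87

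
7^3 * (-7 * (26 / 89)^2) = -1623076 / 7921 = -204.91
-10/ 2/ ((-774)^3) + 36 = 16692653669/ 463684824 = 36.00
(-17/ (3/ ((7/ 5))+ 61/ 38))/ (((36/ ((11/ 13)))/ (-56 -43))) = 273581/ 25922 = 10.55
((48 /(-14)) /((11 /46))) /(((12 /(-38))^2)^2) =-2997383 /2079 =-1441.74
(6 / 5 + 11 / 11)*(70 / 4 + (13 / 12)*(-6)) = 121 / 5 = 24.20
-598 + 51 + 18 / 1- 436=-965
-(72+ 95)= -167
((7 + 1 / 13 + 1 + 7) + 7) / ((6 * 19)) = 287 / 1482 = 0.19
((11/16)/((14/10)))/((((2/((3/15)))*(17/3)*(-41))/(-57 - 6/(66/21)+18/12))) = 3789/312256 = 0.01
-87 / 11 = -7.91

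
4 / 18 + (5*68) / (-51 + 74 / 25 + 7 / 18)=-1334114 / 192987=-6.91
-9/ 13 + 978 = 12705/ 13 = 977.31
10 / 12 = 5 / 6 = 0.83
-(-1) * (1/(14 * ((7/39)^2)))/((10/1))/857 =1521/5879020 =0.00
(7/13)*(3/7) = 3/13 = 0.23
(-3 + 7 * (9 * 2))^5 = 28153056843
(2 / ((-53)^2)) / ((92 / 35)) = 35 / 129214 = 0.00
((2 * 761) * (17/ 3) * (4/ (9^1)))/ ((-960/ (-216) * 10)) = 12937/ 150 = 86.25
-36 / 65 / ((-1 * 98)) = 18 / 3185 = 0.01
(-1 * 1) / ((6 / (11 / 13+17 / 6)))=-287 / 468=-0.61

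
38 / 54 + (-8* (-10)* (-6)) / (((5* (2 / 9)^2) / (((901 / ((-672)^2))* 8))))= -641933 / 21168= -30.33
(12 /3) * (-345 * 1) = -1380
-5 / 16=-0.31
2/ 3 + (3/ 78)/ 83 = 4319/ 6474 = 0.67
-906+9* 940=7554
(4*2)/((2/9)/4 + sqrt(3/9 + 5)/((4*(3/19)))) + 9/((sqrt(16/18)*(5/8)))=-144/4331 + 5472*sqrt(3)/4331 + 54*sqrt(2)/5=17.43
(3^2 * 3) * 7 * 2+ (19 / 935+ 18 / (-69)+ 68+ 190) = 13672007 / 21505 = 635.76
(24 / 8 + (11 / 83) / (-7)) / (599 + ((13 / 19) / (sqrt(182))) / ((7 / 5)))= 36703542904 / 7375017466043 - 164540 * sqrt(182) / 7375017466043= 0.00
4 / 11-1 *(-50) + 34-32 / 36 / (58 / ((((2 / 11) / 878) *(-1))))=106329316 / 1260369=84.36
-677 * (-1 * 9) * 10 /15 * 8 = 32496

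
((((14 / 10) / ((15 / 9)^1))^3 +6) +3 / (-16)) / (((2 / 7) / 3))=33627321 / 500000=67.25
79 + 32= 111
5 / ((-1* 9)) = -5 / 9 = -0.56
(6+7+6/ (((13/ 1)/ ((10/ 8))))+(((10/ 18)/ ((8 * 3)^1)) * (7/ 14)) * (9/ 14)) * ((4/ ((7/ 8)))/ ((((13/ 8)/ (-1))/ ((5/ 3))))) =-4746920/ 74529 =-63.69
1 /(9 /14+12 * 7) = 14 /1185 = 0.01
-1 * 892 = -892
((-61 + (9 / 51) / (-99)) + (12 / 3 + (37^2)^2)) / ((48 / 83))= 87263904469 / 26928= 3240638.16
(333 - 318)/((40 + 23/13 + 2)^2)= 2535/323761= 0.01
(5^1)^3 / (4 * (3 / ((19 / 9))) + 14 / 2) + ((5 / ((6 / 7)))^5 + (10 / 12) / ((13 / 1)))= 164792680055 / 24362208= 6764.28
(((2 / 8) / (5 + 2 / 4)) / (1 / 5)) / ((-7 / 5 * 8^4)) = -25 / 630784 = -0.00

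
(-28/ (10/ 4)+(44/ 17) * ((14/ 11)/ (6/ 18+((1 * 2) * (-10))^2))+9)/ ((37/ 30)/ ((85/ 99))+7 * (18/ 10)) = -2237470/ 14329131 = -0.16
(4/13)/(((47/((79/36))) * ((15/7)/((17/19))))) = 9401/1567215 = 0.01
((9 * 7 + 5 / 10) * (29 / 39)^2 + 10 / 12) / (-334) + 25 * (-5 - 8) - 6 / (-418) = -325.09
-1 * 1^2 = -1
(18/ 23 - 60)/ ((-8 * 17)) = 681/ 1564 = 0.44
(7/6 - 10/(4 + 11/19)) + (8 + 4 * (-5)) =-755/58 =-13.02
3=3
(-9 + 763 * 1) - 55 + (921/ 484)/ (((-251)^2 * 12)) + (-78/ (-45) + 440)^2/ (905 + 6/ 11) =914.48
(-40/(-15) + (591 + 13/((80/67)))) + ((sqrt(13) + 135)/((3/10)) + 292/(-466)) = 10 * sqrt(13)/3 + 58935629/55920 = 1065.95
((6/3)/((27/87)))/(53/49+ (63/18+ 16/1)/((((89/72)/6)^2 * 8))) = 22511482/204387453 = 0.11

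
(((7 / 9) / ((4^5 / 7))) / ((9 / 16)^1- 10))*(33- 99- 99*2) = 539 / 3624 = 0.15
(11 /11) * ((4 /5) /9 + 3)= 139 /45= 3.09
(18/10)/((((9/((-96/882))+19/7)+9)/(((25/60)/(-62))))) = 42/246419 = 0.00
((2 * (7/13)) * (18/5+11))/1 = 1022/65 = 15.72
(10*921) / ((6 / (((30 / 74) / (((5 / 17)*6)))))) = 26095 / 74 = 352.64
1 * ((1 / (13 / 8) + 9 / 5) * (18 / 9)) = 4.83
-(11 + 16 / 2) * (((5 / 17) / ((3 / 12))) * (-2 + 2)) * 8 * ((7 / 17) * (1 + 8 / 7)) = 0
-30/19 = -1.58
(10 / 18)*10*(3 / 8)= 25 / 12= 2.08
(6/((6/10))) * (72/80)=9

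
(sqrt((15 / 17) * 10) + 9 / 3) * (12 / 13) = 60 * sqrt(102) / 221 + 36 / 13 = 5.51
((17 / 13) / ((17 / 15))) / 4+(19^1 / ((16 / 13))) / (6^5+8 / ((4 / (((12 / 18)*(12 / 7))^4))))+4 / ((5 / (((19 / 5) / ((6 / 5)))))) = 8661052423 / 3067184640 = 2.82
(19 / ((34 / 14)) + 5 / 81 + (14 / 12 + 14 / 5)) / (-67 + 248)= 0.07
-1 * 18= -18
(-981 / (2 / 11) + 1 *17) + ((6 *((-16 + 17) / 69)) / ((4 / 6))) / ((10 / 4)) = -1237043 / 230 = -5378.45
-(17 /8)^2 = -289 /64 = -4.52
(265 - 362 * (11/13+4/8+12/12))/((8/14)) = -13293/13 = -1022.54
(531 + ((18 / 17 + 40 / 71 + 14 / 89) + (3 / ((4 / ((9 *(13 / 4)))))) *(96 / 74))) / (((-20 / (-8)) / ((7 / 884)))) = 120116178 / 67569067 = 1.78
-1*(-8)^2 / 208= -4 / 13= -0.31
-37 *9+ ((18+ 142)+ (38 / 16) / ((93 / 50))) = -63881 / 372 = -171.72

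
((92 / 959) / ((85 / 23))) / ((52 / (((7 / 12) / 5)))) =529 / 9083100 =0.00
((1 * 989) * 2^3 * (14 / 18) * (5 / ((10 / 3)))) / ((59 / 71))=1966132 / 177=11108.09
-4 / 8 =-1 / 2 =-0.50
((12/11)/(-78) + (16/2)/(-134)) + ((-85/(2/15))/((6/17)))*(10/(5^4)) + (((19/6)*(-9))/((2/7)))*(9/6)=-178.60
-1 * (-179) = 179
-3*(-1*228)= 684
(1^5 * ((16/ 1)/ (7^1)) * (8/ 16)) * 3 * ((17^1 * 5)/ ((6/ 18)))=6120/ 7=874.29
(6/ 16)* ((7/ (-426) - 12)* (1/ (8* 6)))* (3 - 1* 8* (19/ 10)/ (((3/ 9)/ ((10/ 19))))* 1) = 35833/ 18176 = 1.97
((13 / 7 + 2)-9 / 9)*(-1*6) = -17.14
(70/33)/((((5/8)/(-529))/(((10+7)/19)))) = -1007216/627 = -1606.41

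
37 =37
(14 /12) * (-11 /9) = -77 /54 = -1.43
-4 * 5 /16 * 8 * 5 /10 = -5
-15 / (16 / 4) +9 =21 / 4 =5.25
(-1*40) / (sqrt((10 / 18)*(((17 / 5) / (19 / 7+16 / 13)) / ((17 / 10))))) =-75.37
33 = 33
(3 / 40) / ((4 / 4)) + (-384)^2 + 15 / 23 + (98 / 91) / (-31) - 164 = 54610238647 / 370760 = 147292.69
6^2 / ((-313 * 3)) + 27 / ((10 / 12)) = 50646 / 1565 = 32.36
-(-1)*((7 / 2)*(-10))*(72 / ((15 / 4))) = -672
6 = 6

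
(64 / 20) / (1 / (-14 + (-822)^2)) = 2162144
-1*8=-8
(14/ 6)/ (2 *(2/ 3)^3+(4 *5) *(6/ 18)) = 9/ 28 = 0.32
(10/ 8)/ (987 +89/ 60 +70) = 0.00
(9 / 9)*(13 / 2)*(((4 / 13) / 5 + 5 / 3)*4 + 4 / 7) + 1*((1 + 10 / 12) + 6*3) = 14381 / 210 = 68.48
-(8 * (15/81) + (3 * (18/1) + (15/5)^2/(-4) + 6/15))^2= -838739521/291600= -2876.34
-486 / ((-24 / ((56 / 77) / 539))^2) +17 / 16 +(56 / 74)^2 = 1259075286681 / 769992210064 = 1.64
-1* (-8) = 8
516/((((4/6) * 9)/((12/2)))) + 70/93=48058/93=516.75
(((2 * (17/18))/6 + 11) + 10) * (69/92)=1151/72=15.99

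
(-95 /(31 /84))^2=63680400 /961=66264.72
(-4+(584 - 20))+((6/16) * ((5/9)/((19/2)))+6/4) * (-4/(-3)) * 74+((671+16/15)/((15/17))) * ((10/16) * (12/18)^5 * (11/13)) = 2061384382/2700945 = 763.21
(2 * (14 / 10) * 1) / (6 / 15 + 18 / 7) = 49 / 52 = 0.94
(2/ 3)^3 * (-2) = -16/ 27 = -0.59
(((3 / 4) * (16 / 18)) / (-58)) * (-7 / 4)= 7 / 348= 0.02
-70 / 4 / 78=-35 / 156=-0.22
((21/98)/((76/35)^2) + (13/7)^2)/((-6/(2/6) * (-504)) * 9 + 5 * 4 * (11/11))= 1978013/46228008064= 0.00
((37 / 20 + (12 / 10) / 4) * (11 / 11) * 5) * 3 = 129 / 4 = 32.25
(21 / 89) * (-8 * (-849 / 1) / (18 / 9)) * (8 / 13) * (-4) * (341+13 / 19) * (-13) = 14815471104 / 1691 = 8761366.71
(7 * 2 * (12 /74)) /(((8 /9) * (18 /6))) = 0.85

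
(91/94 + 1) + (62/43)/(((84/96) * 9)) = 547789/254646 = 2.15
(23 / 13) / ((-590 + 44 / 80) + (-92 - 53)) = -460 / 190957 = -0.00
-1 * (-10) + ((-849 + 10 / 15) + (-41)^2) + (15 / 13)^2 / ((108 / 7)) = 569701 / 676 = 842.75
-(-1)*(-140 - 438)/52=-289/26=-11.12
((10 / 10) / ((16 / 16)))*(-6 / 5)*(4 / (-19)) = 24 / 95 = 0.25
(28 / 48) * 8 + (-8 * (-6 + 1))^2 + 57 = 4985 / 3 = 1661.67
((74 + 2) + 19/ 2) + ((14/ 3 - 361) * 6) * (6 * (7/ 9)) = -59351/ 6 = -9891.83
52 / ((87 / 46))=2392 / 87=27.49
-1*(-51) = 51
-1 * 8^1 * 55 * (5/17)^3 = -55000/4913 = -11.19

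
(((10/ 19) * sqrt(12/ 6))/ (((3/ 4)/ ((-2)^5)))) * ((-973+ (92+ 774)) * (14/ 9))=1917440 * sqrt(2)/ 513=5285.91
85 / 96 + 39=3829 / 96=39.89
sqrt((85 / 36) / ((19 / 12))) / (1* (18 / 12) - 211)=-2* sqrt(4845) / 23883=-0.01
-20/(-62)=10/31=0.32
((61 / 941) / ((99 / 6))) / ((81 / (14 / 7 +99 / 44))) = 1037 / 5030586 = 0.00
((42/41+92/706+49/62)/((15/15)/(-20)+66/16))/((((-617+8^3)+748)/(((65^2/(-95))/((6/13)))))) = -10090711150/141071761101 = -0.07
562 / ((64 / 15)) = 4215 / 32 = 131.72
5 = 5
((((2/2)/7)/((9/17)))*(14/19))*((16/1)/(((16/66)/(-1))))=-13.12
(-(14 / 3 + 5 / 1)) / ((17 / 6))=-58 / 17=-3.41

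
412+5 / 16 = 6597 / 16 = 412.31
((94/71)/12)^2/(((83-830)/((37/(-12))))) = 81733/1626750864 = 0.00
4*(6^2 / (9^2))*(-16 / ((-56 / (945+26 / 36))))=272368 / 567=480.37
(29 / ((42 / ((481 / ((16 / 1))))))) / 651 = 13949 / 437472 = 0.03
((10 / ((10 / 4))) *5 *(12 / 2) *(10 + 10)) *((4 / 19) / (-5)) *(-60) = 115200 / 19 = 6063.16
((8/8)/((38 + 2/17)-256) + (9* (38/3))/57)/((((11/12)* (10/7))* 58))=0.03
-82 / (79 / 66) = -5412 / 79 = -68.51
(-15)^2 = 225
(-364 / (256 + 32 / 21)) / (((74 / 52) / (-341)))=50127 / 148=338.70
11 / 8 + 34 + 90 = 1003 / 8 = 125.38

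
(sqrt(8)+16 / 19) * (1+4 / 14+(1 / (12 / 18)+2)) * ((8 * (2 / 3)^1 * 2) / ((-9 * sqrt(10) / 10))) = -4288 * sqrt(5) / 189- 17152 * sqrt(10) / 3591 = -65.84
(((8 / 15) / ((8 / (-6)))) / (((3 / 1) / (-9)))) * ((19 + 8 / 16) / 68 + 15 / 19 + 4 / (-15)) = 31379 / 32300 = 0.97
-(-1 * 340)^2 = -115600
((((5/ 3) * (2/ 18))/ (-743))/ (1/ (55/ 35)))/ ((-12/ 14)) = 55/ 120366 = 0.00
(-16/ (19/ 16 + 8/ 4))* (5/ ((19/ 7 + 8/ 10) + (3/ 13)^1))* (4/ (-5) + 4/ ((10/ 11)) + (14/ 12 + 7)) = -2569840/ 32589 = -78.86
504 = 504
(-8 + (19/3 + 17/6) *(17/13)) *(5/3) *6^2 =3110/13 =239.23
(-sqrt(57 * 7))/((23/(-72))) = 62.53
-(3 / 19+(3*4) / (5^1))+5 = 232 / 95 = 2.44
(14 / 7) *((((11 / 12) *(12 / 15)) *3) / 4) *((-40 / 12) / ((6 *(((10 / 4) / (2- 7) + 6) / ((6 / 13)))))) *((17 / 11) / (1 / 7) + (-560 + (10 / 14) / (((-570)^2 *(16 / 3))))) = 14654982709 / 520359840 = 28.16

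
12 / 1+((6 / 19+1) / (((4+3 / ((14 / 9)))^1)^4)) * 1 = 10821457588 / 901708099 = 12.00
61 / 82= 0.74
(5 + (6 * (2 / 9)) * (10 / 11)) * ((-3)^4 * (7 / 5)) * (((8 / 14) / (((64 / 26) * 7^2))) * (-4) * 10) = -71955 / 539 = -133.50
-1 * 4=-4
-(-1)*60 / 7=60 / 7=8.57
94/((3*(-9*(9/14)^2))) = -18424/2187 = -8.42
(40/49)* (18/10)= 72/49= 1.47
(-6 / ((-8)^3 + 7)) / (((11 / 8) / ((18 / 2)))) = 432 / 5555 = 0.08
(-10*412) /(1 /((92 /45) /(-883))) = 75808 /7947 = 9.54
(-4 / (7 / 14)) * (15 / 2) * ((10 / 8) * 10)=-750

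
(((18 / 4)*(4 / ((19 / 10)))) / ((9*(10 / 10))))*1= 20 / 19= 1.05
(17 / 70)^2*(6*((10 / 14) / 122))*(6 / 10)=2601 / 2092300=0.00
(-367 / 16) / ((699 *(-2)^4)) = -367 / 178944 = -0.00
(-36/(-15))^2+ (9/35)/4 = 4077/700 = 5.82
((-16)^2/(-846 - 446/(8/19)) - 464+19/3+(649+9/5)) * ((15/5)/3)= 22062677/114315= 193.00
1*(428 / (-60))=-107 / 15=-7.13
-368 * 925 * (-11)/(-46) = -81400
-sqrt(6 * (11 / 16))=-sqrt(66) / 4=-2.03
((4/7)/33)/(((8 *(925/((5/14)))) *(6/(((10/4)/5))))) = 1/14358960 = 0.00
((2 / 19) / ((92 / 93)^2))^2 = 0.01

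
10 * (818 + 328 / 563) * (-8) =-36868960 / 563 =-65486.61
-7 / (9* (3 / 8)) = -56 / 27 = -2.07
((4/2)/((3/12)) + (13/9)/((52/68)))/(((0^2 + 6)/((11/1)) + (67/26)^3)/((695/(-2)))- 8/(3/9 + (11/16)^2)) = -3701248067660/3734039393739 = -0.99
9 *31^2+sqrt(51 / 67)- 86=sqrt(3417) / 67+8563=8563.87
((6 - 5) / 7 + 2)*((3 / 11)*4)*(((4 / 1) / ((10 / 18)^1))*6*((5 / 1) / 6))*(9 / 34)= 29160 / 1309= 22.28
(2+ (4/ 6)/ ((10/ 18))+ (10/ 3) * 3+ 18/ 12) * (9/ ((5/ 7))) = 9261/ 50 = 185.22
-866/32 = -433/16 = -27.06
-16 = -16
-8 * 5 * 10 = -400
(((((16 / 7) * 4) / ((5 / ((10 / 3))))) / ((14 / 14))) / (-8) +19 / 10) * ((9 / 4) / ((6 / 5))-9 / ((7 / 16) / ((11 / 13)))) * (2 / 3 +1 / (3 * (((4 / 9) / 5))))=-47741923 / 611520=-78.07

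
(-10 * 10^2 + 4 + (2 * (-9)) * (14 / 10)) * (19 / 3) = -32338 / 5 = -6467.60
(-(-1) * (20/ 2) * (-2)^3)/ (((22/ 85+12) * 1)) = -3400/ 521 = -6.53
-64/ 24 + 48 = 136/ 3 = 45.33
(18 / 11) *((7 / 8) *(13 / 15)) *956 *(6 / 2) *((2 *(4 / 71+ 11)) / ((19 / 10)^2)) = 6146267400 / 281941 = 21799.84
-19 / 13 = -1.46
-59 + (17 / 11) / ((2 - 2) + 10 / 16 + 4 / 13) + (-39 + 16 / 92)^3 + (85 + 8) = -759371222437 / 12982189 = -58493.31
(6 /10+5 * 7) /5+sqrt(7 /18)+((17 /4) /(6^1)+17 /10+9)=sqrt(14) /6+11117 /600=19.15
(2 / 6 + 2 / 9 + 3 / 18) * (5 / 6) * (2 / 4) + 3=713 / 216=3.30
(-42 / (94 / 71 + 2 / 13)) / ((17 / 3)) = -58149 / 11594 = -5.02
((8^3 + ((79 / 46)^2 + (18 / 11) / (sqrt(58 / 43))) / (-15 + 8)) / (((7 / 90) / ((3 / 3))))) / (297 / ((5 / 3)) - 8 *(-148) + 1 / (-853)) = 1454312263275 / 301190511076 - 1727325 *sqrt(2494) / 45406319959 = 4.83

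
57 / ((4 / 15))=855 / 4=213.75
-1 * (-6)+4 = 10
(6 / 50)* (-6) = -18 / 25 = -0.72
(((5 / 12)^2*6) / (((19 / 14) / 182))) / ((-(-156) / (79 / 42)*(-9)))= -13825 / 73872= -0.19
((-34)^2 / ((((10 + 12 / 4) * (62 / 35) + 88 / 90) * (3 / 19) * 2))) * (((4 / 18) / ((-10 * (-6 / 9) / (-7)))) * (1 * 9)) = -127449 / 398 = -320.22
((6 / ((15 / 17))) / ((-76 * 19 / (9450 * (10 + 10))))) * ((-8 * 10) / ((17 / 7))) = 10584000 / 361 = 29318.56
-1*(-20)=20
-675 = -675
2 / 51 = 0.04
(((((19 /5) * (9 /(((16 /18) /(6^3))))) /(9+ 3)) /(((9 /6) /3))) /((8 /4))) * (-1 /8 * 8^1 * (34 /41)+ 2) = 166212 /205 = 810.79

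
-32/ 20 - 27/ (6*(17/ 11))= -767/ 170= -4.51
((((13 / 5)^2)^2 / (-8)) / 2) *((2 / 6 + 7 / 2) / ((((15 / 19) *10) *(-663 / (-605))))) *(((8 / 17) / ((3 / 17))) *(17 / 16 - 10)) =16612419967 / 550800000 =30.16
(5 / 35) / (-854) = -1 / 5978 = -0.00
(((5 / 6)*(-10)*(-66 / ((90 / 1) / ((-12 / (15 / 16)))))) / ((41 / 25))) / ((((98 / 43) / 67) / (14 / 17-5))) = 1800048800 / 307377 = 5856.16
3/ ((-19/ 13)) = -39/ 19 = -2.05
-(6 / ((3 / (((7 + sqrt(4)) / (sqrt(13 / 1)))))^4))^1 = -486 / 169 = -2.88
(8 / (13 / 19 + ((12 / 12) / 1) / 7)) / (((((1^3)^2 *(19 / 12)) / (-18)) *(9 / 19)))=-12768 / 55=-232.15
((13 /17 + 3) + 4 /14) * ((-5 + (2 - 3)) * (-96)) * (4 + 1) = 11665.21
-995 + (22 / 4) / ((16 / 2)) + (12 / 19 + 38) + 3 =-289615 / 304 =-952.68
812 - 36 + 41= 817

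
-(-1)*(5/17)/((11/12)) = 60/187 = 0.32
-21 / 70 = -0.30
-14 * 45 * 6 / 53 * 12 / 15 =-3024 / 53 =-57.06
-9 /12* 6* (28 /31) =-126 /31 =-4.06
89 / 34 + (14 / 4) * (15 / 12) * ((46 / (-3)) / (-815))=2.70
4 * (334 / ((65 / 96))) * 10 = 256512 / 13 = 19731.69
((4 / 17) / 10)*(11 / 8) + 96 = 32651 / 340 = 96.03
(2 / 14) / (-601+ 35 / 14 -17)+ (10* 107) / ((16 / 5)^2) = 115252119 / 1102976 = 104.49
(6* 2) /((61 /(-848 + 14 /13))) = -132120 /793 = -166.61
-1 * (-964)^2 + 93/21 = -6505041/7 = -929291.57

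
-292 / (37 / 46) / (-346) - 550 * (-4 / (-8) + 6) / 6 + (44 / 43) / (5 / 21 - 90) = -1851597466489 / 3112998330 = -594.80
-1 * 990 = -990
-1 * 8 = -8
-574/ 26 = -287/ 13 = -22.08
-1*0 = 0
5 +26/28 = 83/14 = 5.93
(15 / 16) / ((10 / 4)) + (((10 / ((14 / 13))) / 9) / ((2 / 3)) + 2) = 659 / 168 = 3.92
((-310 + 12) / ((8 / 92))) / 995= -3427 / 995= -3.44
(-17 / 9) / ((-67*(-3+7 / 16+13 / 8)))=-272 / 9045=-0.03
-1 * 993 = -993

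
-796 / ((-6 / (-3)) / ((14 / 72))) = -1393 / 18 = -77.39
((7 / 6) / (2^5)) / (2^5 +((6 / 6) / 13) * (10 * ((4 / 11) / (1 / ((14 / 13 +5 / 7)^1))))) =91091 / 81203712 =0.00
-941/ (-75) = 941/ 75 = 12.55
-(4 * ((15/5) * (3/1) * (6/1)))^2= -46656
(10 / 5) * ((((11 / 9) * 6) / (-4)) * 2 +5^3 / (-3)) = -272 / 3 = -90.67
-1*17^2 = -289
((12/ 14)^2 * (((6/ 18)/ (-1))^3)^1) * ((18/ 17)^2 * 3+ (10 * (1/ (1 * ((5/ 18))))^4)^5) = -157194251372307947493710387664/ 432159423828125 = -363741347995747.96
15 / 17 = 0.88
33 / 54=11 / 18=0.61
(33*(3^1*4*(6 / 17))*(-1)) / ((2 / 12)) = -14256 / 17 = -838.59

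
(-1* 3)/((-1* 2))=3/2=1.50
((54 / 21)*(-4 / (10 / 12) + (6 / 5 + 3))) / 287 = -54 / 10045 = -0.01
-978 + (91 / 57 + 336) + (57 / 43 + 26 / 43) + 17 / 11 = -636.93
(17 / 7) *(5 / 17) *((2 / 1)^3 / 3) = 40 / 21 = 1.90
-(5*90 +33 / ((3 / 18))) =-648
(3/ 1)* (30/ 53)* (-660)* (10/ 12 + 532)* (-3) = 94950900/ 53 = 1791526.42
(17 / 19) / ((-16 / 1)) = -17 / 304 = -0.06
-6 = -6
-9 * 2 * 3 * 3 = -162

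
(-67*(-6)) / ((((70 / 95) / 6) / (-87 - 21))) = -353530.29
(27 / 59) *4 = 108 / 59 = 1.83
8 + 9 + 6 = 23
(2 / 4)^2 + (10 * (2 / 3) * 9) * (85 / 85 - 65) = -15359 / 4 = -3839.75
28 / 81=0.35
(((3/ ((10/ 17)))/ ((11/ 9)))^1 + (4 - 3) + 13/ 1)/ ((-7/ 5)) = -1999/ 154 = -12.98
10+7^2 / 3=79 / 3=26.33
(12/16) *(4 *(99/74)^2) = 29403/5476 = 5.37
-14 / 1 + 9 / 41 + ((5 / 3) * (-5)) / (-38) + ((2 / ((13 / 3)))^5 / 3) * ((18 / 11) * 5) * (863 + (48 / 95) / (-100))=17052217184113 / 477241457550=35.73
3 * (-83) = -249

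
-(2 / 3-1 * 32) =94 / 3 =31.33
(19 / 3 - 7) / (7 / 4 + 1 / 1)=-8 / 33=-0.24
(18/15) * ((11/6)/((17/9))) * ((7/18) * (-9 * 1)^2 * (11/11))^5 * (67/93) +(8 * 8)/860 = 94353919722463/3625760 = 26023211.61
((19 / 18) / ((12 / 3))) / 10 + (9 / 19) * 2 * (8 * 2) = 207721 / 13680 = 15.18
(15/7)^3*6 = 59.04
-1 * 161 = -161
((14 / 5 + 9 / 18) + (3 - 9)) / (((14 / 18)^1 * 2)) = -243 / 140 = -1.74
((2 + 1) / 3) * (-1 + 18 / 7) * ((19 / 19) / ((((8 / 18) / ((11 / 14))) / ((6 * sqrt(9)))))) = 50.01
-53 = -53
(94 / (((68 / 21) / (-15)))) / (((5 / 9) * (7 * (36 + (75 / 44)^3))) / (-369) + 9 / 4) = -232682012640 / 971679727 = -239.46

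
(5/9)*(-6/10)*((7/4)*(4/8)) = -7/24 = -0.29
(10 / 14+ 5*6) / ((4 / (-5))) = -1075 / 28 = -38.39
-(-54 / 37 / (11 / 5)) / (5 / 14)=756 / 407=1.86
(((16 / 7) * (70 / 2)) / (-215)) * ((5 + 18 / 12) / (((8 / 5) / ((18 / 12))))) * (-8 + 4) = 390 / 43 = 9.07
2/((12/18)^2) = 9/2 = 4.50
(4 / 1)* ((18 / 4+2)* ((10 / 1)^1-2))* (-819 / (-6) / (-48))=-1183 / 2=-591.50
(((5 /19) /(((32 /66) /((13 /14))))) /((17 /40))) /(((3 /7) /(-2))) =-3575 /646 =-5.53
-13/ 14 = -0.93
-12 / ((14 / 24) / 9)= -1296 / 7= -185.14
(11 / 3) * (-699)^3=-1252284363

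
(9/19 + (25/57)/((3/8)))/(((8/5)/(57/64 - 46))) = -4056235/87552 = -46.33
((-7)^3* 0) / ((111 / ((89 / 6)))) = 0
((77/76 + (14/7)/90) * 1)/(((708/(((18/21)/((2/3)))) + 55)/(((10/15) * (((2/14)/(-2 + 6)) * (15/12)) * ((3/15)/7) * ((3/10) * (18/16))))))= 10623/21652825600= 0.00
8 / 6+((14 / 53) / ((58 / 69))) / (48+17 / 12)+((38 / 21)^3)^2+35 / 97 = 279090494423562011 / 7582563631765017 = 36.81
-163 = -163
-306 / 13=-23.54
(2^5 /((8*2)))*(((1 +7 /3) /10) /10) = 1 /15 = 0.07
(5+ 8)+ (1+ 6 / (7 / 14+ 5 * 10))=1426 / 101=14.12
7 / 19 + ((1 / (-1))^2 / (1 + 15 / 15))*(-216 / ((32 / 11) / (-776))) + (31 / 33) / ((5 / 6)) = 30106968 / 1045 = 28810.50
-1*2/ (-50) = 0.04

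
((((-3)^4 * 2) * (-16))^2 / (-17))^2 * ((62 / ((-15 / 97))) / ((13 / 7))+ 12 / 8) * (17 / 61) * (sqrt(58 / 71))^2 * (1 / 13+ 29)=-13790243968092758605824 / 62214815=-221655307792730.05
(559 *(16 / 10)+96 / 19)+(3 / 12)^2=1367263 / 1520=899.52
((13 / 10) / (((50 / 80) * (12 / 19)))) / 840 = 247 / 63000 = 0.00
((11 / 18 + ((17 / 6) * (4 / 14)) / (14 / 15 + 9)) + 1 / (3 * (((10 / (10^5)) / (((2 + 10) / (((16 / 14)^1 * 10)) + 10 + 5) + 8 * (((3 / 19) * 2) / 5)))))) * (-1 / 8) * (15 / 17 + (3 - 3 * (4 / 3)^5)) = 118718944709767 / 1964736648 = 60424.86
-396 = -396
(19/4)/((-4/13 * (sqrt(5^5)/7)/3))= -5187 * sqrt(5)/2000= -5.80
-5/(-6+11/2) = 10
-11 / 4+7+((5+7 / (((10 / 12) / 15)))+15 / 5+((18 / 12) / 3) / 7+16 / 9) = 35305 / 252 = 140.10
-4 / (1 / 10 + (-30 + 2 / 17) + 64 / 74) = 25160 / 181891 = 0.14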